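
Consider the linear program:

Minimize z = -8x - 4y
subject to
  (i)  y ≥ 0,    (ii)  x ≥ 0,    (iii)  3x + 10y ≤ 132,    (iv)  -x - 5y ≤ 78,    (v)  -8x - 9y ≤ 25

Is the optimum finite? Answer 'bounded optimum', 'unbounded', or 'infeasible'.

Corner points and z = -8x - 4y:
  (0, 0) → z = 0
  (44, 0) → z = -352
  (0, 66/5) → z = -264/5
The feasible region has finitely many vertices and no improving ray; the minimum is -352 at (44, 0).

bounded optimum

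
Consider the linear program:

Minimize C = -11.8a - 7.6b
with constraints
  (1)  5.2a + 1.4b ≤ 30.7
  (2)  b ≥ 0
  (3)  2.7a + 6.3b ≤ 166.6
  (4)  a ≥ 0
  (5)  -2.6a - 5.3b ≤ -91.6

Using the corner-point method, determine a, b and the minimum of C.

At the optimal vertex, 5.2a + 1.4b = 30.7 and a = 0.
Solving simultaneously gives a = 0, b = 307/14.

a = 0, b = 307/14, minimum C = -5833/35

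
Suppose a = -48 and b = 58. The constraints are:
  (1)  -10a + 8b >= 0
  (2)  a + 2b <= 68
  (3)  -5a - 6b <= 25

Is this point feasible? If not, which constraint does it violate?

feasible

(1): 944 ≥ 0 ✓
(2): 68 ≤ 68 ✓
(3): -108 ≤ 25 ✓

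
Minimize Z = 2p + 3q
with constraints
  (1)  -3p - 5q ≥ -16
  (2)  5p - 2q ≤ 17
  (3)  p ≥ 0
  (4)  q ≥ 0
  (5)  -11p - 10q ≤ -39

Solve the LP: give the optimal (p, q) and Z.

p = 31/9, q = 1/9, minimum Z = 65/9

Vertices and Z = 2p + 3q:
  (117/31, 29/31) → Z = 321/31
  (7/5, 59/25) → Z = 247/25
  (31/9, 1/9) → Z = 65/9

The binding constraints are 5p - 2q = 17 and -11p - 10q = -39.
Solving simultaneously gives p = 31/9, q = 1/9.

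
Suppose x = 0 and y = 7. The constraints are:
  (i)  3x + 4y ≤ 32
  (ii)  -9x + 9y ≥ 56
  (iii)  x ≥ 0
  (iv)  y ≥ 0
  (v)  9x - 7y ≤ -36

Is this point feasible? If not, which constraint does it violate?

(i): 28 ≤ 32 ✓
(ii): 63 ≥ 56 ✓
(iii): 0 ≥ 0 ✓
(iv): 7 ≥ 0 ✓
(v): -49 ≤ -36 ✓

feasible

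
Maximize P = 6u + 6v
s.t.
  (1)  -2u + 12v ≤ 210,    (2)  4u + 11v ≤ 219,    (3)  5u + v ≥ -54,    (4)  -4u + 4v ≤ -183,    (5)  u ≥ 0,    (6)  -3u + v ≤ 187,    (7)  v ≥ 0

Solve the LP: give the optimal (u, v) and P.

u = 219/4, v = 0, maximum P = 657/2

Extreme points and P = 6u + 6v:
  (963/20, 12/5) → P = 3033/10
  (219/4, 0) → P = 657/2
  (183/4, 0) → P = 549/2

The binding constraints are 4u + 11v = 219 and v = 0.
Solving simultaneously gives u = 219/4, v = 0.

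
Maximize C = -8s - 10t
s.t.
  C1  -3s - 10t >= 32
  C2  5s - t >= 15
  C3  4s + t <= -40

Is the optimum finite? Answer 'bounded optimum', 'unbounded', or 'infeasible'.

unbounded

From the feasible point (-25/9, -260/9), moving in the direction (-1, -5) keeps every constraint satisfied while C increases without bound.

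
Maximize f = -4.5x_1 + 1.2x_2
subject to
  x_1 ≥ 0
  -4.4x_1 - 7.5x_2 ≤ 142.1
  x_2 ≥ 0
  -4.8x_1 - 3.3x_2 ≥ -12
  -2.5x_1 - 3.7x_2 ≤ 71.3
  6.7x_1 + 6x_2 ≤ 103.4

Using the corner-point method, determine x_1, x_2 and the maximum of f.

Corner points and f = -4.5x_1 + 1.2x_2:
  (0, 0) → f = 0
  (0, 40/11) → f = 48/11
  (5/2, 0) → f = -45/4

x_1 = 0, x_2 = 40/11, maximum f = 48/11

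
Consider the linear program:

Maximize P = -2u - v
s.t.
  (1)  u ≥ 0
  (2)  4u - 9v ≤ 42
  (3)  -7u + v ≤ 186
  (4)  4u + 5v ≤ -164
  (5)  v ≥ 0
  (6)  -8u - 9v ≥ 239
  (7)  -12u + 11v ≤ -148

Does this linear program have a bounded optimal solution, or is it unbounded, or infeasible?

The boundaries -8u - 9v = 239 and -12u + 11v = -148 meet at (-1297/196, -1013/49), but that point violates u ≥ 0. Every candidate vertex is excluded by some other constraint, so the feasible region is empty.

infeasible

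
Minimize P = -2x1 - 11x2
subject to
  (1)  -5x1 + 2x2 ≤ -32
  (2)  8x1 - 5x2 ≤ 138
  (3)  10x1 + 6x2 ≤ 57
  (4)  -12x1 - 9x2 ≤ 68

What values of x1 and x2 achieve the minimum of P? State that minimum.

Vertices and P = -2x1 - 11x2:
  (153/25, -7/10) → P = -227/50
  (152/69, -724/69) → P = 7660/69
  (159/14, -66/7) → P = 81
  (41/6, -50/3) → P = 509/3

The binding constraints are -5x1 + 2x2 = -32 and 10x1 + 6x2 = 57.
Solving simultaneously gives x1 = 153/25, x2 = -7/10.

x1 = 153/25, x2 = -7/10, minimum P = -227/50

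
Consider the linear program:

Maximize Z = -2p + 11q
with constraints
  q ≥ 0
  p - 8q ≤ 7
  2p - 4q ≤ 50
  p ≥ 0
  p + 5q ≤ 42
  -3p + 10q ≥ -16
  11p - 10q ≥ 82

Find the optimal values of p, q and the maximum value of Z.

p = 166/13, q = 76/13, maximum Z = 504/13

Corner points and Z = -2p + 11q:
  (20, 22/5) → Z = 42/5
  (166/13, 76/13) → Z = 504/13
  (33/4, 7/8) → Z = -55/8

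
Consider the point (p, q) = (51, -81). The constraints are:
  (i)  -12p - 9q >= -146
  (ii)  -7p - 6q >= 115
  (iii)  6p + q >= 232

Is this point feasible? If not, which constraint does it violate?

Constraint (iii): 6p + q = 225, which is not ≥ 232. All other constraints are satisfied.

not feasible — violates (iii)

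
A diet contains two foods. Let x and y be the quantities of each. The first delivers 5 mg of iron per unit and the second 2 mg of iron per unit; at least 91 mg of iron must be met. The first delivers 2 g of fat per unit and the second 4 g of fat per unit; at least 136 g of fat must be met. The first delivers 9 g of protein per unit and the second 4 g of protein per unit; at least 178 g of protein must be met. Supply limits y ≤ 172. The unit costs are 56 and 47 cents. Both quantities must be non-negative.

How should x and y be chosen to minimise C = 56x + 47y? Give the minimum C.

Vertices and C = 56x + 47y:
  (0, 91/2) → C = 4277/2
  (0, 172) → C = 8084
  (68, 0) → C = 3808
  (4, 71/2) → C = 3785/2
  (6, 31) → C = 1793
The feasible region is unbounded (it extends along (1, 0)), but C strictly increases along every unbounded feasible direction, so there is no improving ray and the minimum is attained at a vertex.

x = 6, y = 31, minimum C = 1793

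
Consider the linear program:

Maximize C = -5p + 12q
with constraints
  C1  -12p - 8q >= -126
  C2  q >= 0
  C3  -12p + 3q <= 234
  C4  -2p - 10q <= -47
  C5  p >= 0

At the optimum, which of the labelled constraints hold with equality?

C1 and C5

Vertices and C = -5p + 12q:
  (17/2, 3) → C = -13/2
  (0, 63/4) → C = 189
  (0, 47/10) → C = 282/5

The maximum is at (0, 63/4). Substituting into each constraint, equality holds for C1 and C5; the remaining constraints have slack.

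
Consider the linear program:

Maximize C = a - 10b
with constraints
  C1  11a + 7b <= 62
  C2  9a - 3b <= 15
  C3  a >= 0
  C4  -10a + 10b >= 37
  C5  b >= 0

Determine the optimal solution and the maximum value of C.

Extreme points and C = a - 10b:
  (0, 62/7) → C = -620/7
  (361/180, 1027/180) → C = -1101/20
  (0, 37/10) → C = -37

The optimum lies where a = 0 and -10a + 10b = 37.
Solving simultaneously gives a = 0, b = 37/10.

a = 0, b = 37/10, maximum C = -37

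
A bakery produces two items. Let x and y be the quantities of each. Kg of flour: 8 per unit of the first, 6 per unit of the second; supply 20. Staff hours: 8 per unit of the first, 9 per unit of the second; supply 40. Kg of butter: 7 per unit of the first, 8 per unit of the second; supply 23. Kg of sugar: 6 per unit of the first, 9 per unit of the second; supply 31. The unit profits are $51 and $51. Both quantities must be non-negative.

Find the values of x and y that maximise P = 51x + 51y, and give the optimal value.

x = 1, y = 2, maximum P = 153

Feasible corners and P = 51x + 51y:
  (0, 0) → P = 0
  (0, 23/8) → P = 1173/8
  (5/2, 0) → P = 255/2
  (1, 2) → P = 153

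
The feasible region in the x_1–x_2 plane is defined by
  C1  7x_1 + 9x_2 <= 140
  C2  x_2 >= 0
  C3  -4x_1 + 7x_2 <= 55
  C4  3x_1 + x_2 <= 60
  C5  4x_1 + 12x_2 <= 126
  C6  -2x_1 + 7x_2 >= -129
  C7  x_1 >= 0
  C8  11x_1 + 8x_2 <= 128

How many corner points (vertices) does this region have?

5

The feasible vertices (each the meet of two boundaries and inside every other half-plane) are:
  (0, 0)
  (128/11, 0)
  (111/38, 181/19)
  (0, 55/7)
  (132/25, 437/50)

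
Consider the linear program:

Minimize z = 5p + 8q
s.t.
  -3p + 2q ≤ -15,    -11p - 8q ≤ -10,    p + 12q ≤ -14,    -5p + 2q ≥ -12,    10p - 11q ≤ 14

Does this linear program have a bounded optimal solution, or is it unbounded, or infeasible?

infeasible

The boundaries -5p + 2q = -12 and 10p - 11q = 14 meet at (104/35, 10/7), but that point violates -3p + 2q ≤ -15. Every candidate vertex is excluded by some other constraint, so the feasible region is empty.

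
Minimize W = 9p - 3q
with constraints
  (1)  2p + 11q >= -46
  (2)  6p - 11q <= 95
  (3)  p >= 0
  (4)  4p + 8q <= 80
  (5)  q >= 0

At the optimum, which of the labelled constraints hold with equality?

Vertices and W = 9p - 3q:
  (410/23, 25/23) → W = 3615/23
  (95/6, 0) → W = 285/2
  (0, 10) → W = -30
  (0, 0) → W = 0

The minimum is at (0, 10). Substituting into each constraint, equality holds for (3) and (4); the remaining constraints have slack.

(3) and (4)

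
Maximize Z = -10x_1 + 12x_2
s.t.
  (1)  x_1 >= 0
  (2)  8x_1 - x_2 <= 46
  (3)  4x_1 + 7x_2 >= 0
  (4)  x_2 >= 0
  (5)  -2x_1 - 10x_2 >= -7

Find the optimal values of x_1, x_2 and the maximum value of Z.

x_1 = 0, x_2 = 7/10, maximum Z = 42/5

Corner points and Z = -10x_1 + 12x_2:
  (0, 0) → Z = 0
  (0, 7/10) → Z = 42/5
  (7/2, 0) → Z = -35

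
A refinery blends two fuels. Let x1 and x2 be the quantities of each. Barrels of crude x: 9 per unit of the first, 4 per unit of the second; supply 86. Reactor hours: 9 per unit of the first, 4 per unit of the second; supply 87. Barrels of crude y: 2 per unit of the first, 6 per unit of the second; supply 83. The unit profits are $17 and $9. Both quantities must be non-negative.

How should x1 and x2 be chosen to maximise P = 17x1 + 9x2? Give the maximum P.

Extreme points and P = 17x1 + 9x2:
  (0, 0) → P = 0
  (0, 83/6) → P = 249/2
  (86/9, 0) → P = 1462/9
  (4, 25/2) → P = 361/2

The binding constraints are 9x1 + 4x2 = 86 and 2x1 + 6x2 = 83.
Solving simultaneously gives x1 = 4, x2 = 25/2.

x1 = 4, x2 = 25/2, maximum P = 361/2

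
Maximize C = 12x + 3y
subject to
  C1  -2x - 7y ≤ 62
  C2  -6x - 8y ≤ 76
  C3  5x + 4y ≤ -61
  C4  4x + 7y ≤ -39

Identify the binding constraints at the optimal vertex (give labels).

Extreme points and C = 12x + 3y:
  (-23/2, -7/8) → C = -1125/8
  (-22, 7) → C = -243
  (-271/19, 49/19) → C = -3105/19

The maximum is at (-23/2, -7/8). Substituting into each constraint, equality holds for C2 and C3; the remaining constraints have slack.

C2 and C3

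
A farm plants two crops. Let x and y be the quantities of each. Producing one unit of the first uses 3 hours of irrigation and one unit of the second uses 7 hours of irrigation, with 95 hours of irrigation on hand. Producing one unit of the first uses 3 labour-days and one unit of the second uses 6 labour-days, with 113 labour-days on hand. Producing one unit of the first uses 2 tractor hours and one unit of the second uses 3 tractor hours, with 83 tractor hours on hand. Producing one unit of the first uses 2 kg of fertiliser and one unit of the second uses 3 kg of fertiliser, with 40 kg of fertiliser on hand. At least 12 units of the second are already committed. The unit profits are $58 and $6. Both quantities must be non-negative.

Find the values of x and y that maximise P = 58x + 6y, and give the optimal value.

x = 2, y = 12, maximum P = 188

The optimum lies where 2x + 3y = 40 and y = 12.
Solving simultaneously gives x = 2, y = 12.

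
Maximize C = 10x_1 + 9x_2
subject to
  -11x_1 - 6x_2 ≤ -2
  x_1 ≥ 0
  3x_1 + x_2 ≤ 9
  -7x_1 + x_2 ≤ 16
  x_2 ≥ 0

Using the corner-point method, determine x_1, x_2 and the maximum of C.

The optimum lies where x_1 = 0 and 3x_1 + x_2 = 9.
Solving simultaneously gives x_1 = 0, x_2 = 9.

x_1 = 0, x_2 = 9, maximum C = 81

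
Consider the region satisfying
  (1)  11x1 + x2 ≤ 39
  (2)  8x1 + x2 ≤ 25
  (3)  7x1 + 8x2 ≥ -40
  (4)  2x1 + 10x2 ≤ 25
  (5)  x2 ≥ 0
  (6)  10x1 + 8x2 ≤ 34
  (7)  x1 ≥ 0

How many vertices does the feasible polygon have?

Intersecting each pair of boundary lines and keeping only the points that satisfy every inequality leaves:
  (25/8, 0)
  (83/27, 11/27)
  (5/3, 13/6)
  (0, 5/2)
  (0, 0)

5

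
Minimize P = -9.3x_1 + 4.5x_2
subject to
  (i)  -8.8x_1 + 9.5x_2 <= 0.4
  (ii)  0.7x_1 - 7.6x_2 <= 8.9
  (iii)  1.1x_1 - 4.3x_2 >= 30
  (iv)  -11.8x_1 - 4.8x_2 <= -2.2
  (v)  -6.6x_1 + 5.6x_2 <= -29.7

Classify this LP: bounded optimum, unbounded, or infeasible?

From the feasible point (18973/535, 1121/535), moving in the direction (7.6, 0.7) keeps every constraint satisfied while P decreases without bound.

unbounded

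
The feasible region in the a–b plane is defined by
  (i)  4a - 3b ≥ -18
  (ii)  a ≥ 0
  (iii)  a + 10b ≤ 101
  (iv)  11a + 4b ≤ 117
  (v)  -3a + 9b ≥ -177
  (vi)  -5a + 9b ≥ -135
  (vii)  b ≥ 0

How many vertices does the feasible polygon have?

5

Of the 21 pairwise boundary intersections, those satisfying every inequality are:
  (0, 6)
  (123/43, 422/43)
  (0, 0)
  (383/53, 497/53)
  (117/11, 0)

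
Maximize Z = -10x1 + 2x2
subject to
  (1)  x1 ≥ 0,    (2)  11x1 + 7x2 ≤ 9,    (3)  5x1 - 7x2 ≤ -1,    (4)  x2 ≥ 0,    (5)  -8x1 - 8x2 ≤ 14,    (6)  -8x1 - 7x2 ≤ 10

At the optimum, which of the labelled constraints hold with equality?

Extreme points and Z = -10x1 + 2x2:
  (0, 9/7) → Z = 18/7
  (0, 1/7) → Z = 2/7
  (1/2, 1/2) → Z = -4

The maximum is at (0, 9/7). Substituting into each constraint, equality holds for (1) and (2); the remaining constraints have slack.

(1) and (2)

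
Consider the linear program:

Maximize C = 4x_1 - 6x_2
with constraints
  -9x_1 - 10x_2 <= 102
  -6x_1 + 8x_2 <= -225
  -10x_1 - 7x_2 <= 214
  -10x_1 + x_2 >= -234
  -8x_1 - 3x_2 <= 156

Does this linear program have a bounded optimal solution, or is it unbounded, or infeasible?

bounded optimum

Extreme points and C = 4x_1 - 6x_2:
  (239/22, -879/44) → C = 3593/22
  (2238/109, -3126/109) → C = 27708/109
  (1647/74, -423/37) → C = 5832/37
The feasible region has finitely many vertices and no improving ray; the maximum is 27708/109 at (2238/109, -3126/109).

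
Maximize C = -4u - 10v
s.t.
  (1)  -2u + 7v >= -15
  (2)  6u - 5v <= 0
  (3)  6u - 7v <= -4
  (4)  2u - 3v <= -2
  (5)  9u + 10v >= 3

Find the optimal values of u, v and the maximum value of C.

u = -11/47, v = 24/47, maximum C = -196/47

Corner points and C = -4u - 10v:
  (5/3, 2) → C = -80/3
  (1/2, 1) → C = -12
  (-11/47, 24/47) → C = -196/47
The feasible region is unbounded (it extends along (-10, 9), (5, 6)), but C strictly decreases along every unbounded feasible direction, so there is no improving ray and the maximum is attained at a vertex.

The optimum lies where 2u - 3v = -2 and 9u + 10v = 3.
Solving simultaneously gives u = -11/47, v = 24/47.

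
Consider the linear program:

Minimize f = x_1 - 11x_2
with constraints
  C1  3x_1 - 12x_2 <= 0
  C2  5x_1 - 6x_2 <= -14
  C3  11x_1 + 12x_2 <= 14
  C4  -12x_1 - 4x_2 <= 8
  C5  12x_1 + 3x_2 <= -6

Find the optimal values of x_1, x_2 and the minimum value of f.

The binding constraints are 11x_1 + 12x_2 = 14 and -12x_1 - 4x_2 = 8.
Solving simultaneously gives x_1 = -38/25, x_2 = 64/25.

x_1 = -38/25, x_2 = 64/25, minimum f = -742/25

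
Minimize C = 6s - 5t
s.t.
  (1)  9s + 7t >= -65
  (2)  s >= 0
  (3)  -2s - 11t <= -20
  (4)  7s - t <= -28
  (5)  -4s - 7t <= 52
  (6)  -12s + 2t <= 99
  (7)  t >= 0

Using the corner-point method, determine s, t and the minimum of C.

At the optimal vertex, 7s - t = -28 and -12s + 2t = 99.
Solving simultaneously gives s = 43/2, t = 357/2.

s = 43/2, t = 357/2, minimum C = -1527/2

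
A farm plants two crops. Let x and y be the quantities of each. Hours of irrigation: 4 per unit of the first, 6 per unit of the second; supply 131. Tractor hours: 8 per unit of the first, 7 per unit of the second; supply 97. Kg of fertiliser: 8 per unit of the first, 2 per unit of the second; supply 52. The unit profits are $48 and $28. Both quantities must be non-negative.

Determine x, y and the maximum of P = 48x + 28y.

x = 17/4, y = 9, maximum P = 456

Corner points and P = 48x + 28y:
  (0, 0) → P = 0
  (0, 97/7) → P = 388
  (13/2, 0) → P = 312
  (17/4, 9) → P = 456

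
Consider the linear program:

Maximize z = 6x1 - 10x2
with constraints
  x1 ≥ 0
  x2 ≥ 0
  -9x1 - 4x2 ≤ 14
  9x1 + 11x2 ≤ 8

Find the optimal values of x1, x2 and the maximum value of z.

Extreme points and z = 6x1 - 10x2:
  (0, 0) → z = 0
  (0, 8/11) → z = -80/11
  (8/9, 0) → z = 16/3

The optimum lies where x2 = 0 and 9x1 + 11x2 = 8.
Solving simultaneously gives x1 = 8/9, x2 = 0.

x1 = 8/9, x2 = 0, maximum z = 16/3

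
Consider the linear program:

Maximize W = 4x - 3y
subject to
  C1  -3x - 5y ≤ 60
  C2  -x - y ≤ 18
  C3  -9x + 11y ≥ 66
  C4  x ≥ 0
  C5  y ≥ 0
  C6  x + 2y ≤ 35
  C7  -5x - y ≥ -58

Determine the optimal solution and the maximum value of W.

Extreme points and W = 4x - 3y:
  (0, 6) → W = -18
  (253/29, 381/29) → W = -131/29
  (0, 35/2) → W = -105/2

x = 253/29, y = 381/29, maximum W = -131/29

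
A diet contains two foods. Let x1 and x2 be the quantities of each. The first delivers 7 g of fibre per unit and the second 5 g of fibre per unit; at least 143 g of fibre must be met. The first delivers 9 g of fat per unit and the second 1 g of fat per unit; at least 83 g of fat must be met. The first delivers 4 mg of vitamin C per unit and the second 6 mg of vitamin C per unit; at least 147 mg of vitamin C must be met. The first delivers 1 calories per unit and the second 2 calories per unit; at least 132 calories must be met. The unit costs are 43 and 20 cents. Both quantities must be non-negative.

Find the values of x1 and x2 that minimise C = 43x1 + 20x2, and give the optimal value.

Corner points and C = 43x1 + 20x2:
  (0, 83) → C = 1660
  (132, 0) → C = 5676
  (2, 65) → C = 1386
The feasible region is unbounded (it extends along (0, 1), (1, 0)), but C strictly increases along every unbounded feasible direction, so there is no improving ray and the minimum is attained at a vertex.

The optimum lies where 9x1 + x2 = 83 and x1 + 2x2 = 132.
Solving simultaneously gives x1 = 2, x2 = 65.

x1 = 2, x2 = 65, minimum C = 1386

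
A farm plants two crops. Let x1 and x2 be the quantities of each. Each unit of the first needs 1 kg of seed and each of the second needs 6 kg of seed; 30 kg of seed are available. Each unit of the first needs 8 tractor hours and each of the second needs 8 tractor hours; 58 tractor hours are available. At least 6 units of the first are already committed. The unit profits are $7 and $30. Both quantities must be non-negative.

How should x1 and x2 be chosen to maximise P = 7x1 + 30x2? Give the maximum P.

x1 = 6, x2 = 5/4, maximum P = 159/2

Extreme points and P = 7x1 + 30x2:
  (29/4, 0) → P = 203/4
  (6, 0) → P = 42
  (6, 5/4) → P = 159/2

The optimum lies where 8x1 + 8x2 = 58 and x1 = 6.
Solving simultaneously gives x1 = 6, x2 = 5/4.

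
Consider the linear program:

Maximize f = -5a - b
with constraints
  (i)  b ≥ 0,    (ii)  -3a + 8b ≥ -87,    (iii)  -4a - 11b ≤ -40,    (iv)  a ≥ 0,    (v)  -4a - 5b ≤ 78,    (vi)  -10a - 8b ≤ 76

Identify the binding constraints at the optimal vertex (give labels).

Extreme points and f = -5a - b:
  (29, 0) → f = -145
  (10, 0) → f = -50
  (0, 40/11) → f = -40/11
The feasible region is unbounded (it extends along (0, 1), (8, 3)), but f strictly decreases along every unbounded feasible direction, so there is no improving ray and the maximum is attained at a vertex.

The maximum is at (0, 40/11). Substituting into each constraint, equality holds for (iii) and (iv); the remaining constraints have slack.

(iii) and (iv)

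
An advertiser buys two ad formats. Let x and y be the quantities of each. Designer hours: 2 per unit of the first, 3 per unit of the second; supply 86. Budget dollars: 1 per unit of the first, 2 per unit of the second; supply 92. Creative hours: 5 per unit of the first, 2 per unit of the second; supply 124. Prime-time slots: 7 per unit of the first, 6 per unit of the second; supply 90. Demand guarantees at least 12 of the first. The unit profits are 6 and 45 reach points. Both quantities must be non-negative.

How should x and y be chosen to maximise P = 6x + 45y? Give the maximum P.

Vertices and P = 6x + 45y:
  (90/7, 0) → P = 540/7
  (12, 0) → P = 72
  (12, 1) → P = 117

x = 12, y = 1, maximum P = 117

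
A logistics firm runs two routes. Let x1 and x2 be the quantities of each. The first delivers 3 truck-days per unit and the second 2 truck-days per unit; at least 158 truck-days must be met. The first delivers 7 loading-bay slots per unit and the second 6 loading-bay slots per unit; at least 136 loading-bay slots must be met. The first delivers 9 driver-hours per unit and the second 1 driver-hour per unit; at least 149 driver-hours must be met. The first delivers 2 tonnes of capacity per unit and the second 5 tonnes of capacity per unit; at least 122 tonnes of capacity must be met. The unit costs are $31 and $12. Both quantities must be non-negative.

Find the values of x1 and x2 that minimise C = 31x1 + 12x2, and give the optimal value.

x1 = 28/3, x2 = 65, minimum C = 3208/3

Feasible corners and C = 31x1 + 12x2:
  (0, 149) → C = 1788
  (61, 0) → C = 1891
  (28/3, 65) → C = 3208/3
  (546/11, 50/11) → C = 17526/11
The feasible region is unbounded (it extends along (0, 1), (1, 0)), but C strictly increases along every unbounded feasible direction, so there is no improving ray and the minimum is attained at a vertex.

At the optimal vertex, 3x1 + 2x2 = 158 and 9x1 + x2 = 149.
Solving simultaneously gives x1 = 28/3, x2 = 65.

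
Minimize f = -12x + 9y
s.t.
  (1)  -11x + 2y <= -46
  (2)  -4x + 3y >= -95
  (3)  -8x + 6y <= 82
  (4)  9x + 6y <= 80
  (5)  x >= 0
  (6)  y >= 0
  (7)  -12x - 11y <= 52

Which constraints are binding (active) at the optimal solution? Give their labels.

Extreme points and f = -12x + 9y:
  (109/21, 233/42) → f = -173/14
  (46/11, 0) → f = -552/11
  (80/9, 0) → f = -320/3

The minimum is at (80/9, 0). Substituting into each constraint, equality holds for (4) and (6); the remaining constraints have slack.

(4) and (6)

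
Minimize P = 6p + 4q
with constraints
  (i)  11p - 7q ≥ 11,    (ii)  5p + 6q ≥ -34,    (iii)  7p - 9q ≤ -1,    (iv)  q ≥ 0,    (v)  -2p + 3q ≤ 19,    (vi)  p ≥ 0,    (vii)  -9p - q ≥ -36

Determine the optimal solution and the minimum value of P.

Extreme points and P = 6p + 4q:
  (53/25, 44/25) → P = 494/25
  (263/74, 297/74) → P = 1383/37
  (323/88, 261/88) → P = 1491/44

The binding constraints are 11p - 7q = 11 and 7p - 9q = -1.
Solving simultaneously gives p = 53/25, q = 44/25.

p = 53/25, q = 44/25, minimum P = 494/25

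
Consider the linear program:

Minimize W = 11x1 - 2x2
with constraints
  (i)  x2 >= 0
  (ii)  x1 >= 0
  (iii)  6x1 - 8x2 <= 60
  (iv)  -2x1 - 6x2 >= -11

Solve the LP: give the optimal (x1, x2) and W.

Feasible corners and W = 11x1 - 2x2:
  (0, 0) → W = 0
  (11/2, 0) → W = 121/2
  (0, 11/6) → W = -11/3

The binding constraints are x1 = 0 and -2x1 - 6x2 = -11.
Solving simultaneously gives x1 = 0, x2 = 11/6.

x1 = 0, x2 = 11/6, minimum W = -11/3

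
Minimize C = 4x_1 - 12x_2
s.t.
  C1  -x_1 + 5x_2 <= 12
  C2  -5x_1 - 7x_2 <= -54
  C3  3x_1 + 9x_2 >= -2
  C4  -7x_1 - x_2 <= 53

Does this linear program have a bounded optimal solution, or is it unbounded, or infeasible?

bounded optimum

Feasible corners and C = 4x_1 - 12x_2:
  (93/16, 57/16) → C = -39/2
  (125/6, -43/6) → C = 508/3
The feasible region has finitely many vertices and no improving ray; the minimum is -39/2 at (93/16, 57/16).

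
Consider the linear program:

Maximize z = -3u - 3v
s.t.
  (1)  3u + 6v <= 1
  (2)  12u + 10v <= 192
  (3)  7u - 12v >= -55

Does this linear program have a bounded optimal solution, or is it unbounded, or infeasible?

unbounded

From the feasible point (571/21, -94/7), moving in the direction (10, -12) keeps every constraint satisfied while z increases without bound.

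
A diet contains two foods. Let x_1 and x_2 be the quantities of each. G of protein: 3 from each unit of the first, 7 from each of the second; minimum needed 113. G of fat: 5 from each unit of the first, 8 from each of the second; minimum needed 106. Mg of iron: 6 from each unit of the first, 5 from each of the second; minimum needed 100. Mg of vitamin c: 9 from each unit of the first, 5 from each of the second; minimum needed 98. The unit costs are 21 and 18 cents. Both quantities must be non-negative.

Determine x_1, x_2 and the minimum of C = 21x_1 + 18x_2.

x_1 = 5, x_2 = 14, minimum C = 357

Corner points and C = 21x_1 + 18x_2:
  (0, 20) → C = 360
  (113/3, 0) → C = 791
  (5, 14) → C = 357
The feasible region is unbounded (it extends along (0, 1), (1, 0)), but C strictly increases along every unbounded feasible direction, so there is no improving ray and the minimum is attained at a vertex.

The optimum lies where 3x_1 + 7x_2 = 113 and 6x_1 + 5x_2 = 100.
Solving simultaneously gives x_1 = 5, x_2 = 14.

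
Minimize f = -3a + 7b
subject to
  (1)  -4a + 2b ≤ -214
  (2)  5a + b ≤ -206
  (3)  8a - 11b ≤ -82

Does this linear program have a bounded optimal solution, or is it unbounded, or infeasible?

infeasible

The boundaries -4a + 2b = -214 and 5a + b = -206 meet at (-99/7, -947/7), but that point violates 8a - 11b ≤ -82. Every candidate vertex is excluded by some other constraint, so the feasible region is empty.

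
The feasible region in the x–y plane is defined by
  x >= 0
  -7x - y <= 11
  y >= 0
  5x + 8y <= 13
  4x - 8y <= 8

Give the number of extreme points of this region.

Of the 10 pairwise boundary intersections, those satisfying every inequality are:
  (0, 0)
  (0, 13/8)
  (2, 0)
  (7/3, 1/6)

4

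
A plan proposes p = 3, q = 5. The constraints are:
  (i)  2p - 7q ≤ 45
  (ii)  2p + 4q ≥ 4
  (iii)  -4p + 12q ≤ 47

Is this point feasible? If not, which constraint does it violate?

not feasible — violates (iii)

Constraint (iii): -4p + 12q = 48, which is not ≤ 47. All other constraints are satisfied.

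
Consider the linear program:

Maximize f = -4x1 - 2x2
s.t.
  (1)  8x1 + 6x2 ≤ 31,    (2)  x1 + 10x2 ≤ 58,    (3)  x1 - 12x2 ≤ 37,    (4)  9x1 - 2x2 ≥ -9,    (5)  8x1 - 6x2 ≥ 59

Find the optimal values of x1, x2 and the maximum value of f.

x1 = 27/5, x2 = -79/30, maximum f = -49/3

Extreme points and f = -4x1 - 2x2:
  (99/17, -265/102) → f = -923/51
  (45/8, -7/3) → f = -107/6
  (27/5, -79/30) → f = -49/3

The binding constraints are x1 - 12x2 = 37 and 8x1 - 6x2 = 59.
Solving simultaneously gives x1 = 27/5, x2 = -79/30.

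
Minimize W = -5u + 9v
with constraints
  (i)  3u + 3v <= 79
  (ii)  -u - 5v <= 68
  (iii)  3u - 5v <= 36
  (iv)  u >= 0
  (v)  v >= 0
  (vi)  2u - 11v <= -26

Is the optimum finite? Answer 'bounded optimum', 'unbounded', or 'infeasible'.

bounded optimum

Corner points and W = -5u + 9v:
  (0, 79/3) → W = 237
  (791/39, 236/39) → W = -1831/39
  (0, 26/11) → W = 234/11
The feasible region has finitely many vertices and no improving ray; the minimum is -1831/39 at (791/39, 236/39).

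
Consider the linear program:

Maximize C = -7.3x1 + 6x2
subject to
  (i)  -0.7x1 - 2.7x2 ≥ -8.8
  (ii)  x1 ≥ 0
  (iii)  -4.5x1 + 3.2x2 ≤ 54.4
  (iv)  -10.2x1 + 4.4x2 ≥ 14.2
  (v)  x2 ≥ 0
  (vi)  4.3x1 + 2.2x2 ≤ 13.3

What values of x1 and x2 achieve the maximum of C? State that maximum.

At the optimal vertex, -0.7x1 - 2.7x2 = -8.8 and x1 = 0.
Solving simultaneously gives x1 = 0, x2 = 88/27.

x1 = 0, x2 = 88/27, maximum C = 176/9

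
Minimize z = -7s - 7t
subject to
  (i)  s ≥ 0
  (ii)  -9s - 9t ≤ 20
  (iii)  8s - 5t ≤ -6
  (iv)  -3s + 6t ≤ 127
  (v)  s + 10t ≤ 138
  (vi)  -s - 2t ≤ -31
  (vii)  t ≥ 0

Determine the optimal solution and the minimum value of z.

s = 126/17, t = 222/17, minimum z = -2436/17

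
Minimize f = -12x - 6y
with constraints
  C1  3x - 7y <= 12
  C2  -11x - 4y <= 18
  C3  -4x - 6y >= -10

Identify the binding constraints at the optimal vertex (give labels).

Corner points and f = -12x - 6y:
  (-78/89, -186/89) → f = 2052/89
  (71/23, -9/23) → f = -798/23
  (-74/25, 91/25) → f = 342/25

The minimum is at (71/23, -9/23). Substituting into each constraint, equality holds for C1 and C3; the remaining constraints have slack.

C1 and C3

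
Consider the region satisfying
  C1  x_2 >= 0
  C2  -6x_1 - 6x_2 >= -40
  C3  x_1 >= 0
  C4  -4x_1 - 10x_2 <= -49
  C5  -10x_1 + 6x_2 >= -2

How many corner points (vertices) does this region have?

4

Of the 10 pairwise boundary intersections, those satisfying every inequality are:
  (0, 20/3)
  (21/8, 97/24)
  (0, 49/10)
  (157/62, 241/62)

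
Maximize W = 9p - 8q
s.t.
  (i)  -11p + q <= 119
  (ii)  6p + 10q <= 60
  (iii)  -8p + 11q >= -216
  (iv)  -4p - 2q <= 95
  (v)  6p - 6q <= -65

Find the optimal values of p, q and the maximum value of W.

p = -145/48, q = 125/16, maximum W = -1435/16

At the optimal vertex, 6p + 10q = 60 and 6p - 6q = -65.
Solving simultaneously gives p = -145/48, q = 125/16.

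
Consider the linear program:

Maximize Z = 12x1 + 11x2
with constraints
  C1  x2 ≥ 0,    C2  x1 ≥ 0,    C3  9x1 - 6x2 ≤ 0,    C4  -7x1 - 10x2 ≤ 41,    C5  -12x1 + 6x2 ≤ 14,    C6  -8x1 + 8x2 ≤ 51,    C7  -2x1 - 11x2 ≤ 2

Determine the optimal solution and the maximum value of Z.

Vertices and Z = 12x1 + 11x2:
  (0, 0) → Z = 0
  (0, 7/3) → Z = 77/3
  (51/4, 153/8) → Z = 2907/8
  (97/24, 125/12) → Z = 1957/12

At the optimal vertex, 9x1 - 6x2 = 0 and -8x1 + 8x2 = 51.
Solving simultaneously gives x1 = 51/4, x2 = 153/8.

x1 = 51/4, x2 = 153/8, maximum Z = 2907/8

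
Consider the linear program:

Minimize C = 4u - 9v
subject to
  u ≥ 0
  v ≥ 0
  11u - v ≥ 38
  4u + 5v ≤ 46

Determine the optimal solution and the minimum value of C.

Corner points and C = 4u - 9v:
  (38/11, 0) → C = 152/11
  (23/2, 0) → C = 46
  (4, 6) → C = -38

At the optimal vertex, 11u - v = 38 and 4u + 5v = 46.
Solving simultaneously gives u = 4, v = 6.

u = 4, v = 6, minimum C = -38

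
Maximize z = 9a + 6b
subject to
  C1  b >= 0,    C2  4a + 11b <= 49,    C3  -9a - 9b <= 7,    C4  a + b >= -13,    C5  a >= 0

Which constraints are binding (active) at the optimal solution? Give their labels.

Feasible corners and z = 9a + 6b:
  (49/4, 0) → z = 441/4
  (0, 0) → z = 0
  (0, 49/11) → z = 294/11

The maximum is at (49/4, 0). Substituting into each constraint, equality holds for C1 and C2; the remaining constraints have slack.

C1 and C2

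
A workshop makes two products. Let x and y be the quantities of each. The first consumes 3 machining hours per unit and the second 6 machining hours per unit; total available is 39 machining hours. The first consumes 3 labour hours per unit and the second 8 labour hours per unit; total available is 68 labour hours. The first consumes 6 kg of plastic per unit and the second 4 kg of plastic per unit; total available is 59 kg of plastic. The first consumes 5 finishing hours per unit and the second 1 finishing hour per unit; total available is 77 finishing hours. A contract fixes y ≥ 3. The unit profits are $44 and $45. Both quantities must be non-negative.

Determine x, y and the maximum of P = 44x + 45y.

x = 7, y = 3, maximum P = 443

The optimum lies where 3x + 6y = 39 and y = 3.
Solving simultaneously gives x = 7, y = 3.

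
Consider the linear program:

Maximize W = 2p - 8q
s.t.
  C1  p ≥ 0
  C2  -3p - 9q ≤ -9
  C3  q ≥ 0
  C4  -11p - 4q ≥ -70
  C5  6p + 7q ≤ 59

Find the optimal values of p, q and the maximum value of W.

Vertices and W = 2p - 8q:
  (0, 1) → W = -8
  (0, 59/7) → W = -472/7
  (3, 0) → W = 6
  (70/11, 0) → W = 140/11
  (254/53, 229/53) → W = -1324/53

p = 70/11, q = 0, maximum W = 140/11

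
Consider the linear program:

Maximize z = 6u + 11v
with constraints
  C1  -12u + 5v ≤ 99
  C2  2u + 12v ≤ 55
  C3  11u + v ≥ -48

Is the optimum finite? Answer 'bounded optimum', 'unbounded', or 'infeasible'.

unbounded

From the feasible point (-631/130, 701/130), moving in the direction (12, -2) keeps every constraint satisfied while z increases without bound.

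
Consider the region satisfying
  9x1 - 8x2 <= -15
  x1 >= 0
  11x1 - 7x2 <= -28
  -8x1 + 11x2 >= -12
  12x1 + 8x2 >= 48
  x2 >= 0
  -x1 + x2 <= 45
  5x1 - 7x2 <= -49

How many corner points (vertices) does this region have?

4

Of the 28 pairwise boundary intersections, those satisfying every inequality are:
  (0, 45)
  (0, 7)
  (287/4, 467/4)
  (7/2, 19/2)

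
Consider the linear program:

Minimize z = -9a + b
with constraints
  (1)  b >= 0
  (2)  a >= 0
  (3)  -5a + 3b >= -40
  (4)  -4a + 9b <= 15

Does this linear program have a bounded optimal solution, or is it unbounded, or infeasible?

bounded optimum

Extreme points and z = -9a + b:
  (0, 0) → z = 0
  (8, 0) → z = -72
  (0, 5/3) → z = 5/3
  (135/11, 235/33) → z = -310/3
The feasible region has finitely many vertices and no improving ray; the minimum is -310/3 at (135/11, 235/33).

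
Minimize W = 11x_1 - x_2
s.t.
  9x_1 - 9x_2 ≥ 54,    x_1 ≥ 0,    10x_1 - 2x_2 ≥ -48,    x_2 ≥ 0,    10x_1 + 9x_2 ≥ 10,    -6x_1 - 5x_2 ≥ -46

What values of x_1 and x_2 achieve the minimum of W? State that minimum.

x_1 = 6, x_2 = 0, minimum W = 66

Feasible corners and W = 11x_1 - x_2:
  (6, 0) → W = 66
  (76/11, 10/11) → W = 826/11
  (23/3, 0) → W = 253/3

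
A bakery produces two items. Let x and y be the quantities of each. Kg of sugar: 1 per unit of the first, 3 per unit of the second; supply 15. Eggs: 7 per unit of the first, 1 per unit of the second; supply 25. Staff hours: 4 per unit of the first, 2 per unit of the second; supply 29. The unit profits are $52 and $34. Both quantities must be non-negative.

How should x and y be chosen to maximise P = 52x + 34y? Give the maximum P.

x = 3, y = 4, maximum P = 292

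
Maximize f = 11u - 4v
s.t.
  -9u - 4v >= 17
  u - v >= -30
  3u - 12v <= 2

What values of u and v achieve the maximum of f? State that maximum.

u = -49/30, v = -23/40, maximum f = -47/3

Vertices and f = 11u - 4v:
  (-137/13, 253/13) → f = -2519/13
  (-49/30, -23/40) → f = -47/3
  (-362/9, -92/9) → f = -3614/9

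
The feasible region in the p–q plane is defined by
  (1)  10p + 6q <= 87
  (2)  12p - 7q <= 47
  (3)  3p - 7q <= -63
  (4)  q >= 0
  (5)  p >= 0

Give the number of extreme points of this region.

The feasible vertices (each the meet of two boundaries and inside every other half-plane) are:
  (21/8, 81/8)
  (0, 29/2)
  (0, 9)

3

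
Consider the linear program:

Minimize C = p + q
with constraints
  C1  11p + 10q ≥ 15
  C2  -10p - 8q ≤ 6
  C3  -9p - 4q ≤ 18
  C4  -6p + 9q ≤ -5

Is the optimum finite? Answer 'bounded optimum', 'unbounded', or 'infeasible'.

From the feasible point (185/159, 35/159), moving in the direction (10, -11) keeps every constraint satisfied while C decreases without bound.

unbounded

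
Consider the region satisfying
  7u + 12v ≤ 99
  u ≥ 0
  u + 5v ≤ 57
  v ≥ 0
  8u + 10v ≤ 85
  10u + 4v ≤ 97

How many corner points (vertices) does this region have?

5

Intersecting each pair of boundary lines and keeping only the points that satisfy every inequality leaves:
  (0, 33/4)
  (15/13, 197/26)
  (0, 0)
  (97/10, 0)
  (315/34, 37/34)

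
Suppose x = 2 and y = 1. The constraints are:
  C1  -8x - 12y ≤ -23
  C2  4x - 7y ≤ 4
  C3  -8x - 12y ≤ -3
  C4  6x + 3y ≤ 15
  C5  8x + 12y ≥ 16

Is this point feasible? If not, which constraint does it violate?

C1: -28 ≤ -23 ✓
C2: 1 ≤ 4 ✓
C3: -28 ≤ -3 ✓
C4: 15 ≤ 15 ✓
C5: 28 ≥ 16 ✓

feasible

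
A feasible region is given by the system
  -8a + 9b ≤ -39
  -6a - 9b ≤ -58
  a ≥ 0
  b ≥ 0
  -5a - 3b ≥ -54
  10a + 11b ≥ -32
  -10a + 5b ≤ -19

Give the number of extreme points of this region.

Intersecting each pair of boundary lines and keeping only the points that satisfy every inequality leaves:
  (97/14, 115/63)
  (201/23, 79/23)
  (29/3, 0)
  (54/5, 0)

4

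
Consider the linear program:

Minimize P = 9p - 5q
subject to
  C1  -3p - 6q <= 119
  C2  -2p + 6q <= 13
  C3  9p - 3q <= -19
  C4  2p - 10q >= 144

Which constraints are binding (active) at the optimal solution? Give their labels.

Feasible corners and P = 9p - 5q:
  (-157/21, -338/21) → P = 277/21
  (-163/21, -335/21) → P = 208/21
  (-311/42, -667/42) → P = 268/21

The minimum is at (-163/21, -335/21). Substituting into each constraint, equality holds for C1 and C4; the remaining constraints have slack.

C1 and C4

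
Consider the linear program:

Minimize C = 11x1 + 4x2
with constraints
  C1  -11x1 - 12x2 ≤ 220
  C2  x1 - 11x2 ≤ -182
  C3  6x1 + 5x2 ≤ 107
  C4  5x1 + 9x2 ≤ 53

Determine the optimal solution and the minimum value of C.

Feasible corners and C = 11x1 + 4x2:
  (-4604/133, 1782/133) → C = -43516/133
  (-872/13, 561/13) → C = -7348/13
  (-1055/64, 963/64) → C = -7753/64

The optimum lies where -11x1 - 12x2 = 220 and 5x1 + 9x2 = 53.
Solving simultaneously gives x1 = -872/13, x2 = 561/13.

x1 = -872/13, x2 = 561/13, minimum C = -7348/13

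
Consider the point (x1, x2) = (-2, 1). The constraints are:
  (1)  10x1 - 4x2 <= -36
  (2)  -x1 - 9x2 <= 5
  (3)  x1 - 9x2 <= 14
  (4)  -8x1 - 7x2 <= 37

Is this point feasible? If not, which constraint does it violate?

Constraint (1): 10x1 - 4x2 = -24, which is not ≤ -36. All other constraints are satisfied.

not feasible — violates (1)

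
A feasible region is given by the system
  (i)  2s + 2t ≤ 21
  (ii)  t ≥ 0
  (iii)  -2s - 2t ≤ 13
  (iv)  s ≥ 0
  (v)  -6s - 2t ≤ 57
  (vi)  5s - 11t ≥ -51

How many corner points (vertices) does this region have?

4

Intersecting each pair of boundary lines and keeping only the points that satisfy every inequality leaves:
  (21/2, 0)
  (129/32, 207/32)
  (0, 0)
  (0, 51/11)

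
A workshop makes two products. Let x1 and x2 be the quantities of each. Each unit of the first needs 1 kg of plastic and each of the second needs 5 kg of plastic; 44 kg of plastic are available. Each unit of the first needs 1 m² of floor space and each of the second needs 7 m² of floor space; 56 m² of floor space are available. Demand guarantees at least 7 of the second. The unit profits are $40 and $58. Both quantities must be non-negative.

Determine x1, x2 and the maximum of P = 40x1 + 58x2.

The optimum lies where x1 + 7x2 = 56 and x2 = 7.
Solving simultaneously gives x1 = 7, x2 = 7.

x1 = 7, x2 = 7, maximum P = 686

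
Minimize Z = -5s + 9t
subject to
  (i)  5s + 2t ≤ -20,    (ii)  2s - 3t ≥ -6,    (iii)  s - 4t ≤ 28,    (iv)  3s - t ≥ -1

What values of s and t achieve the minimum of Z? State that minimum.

The binding constraints are 5s + 2t = -20 and s - 4t = 28.
Solving simultaneously gives s = -12/11, t = -80/11.

s = -12/11, t = -80/11, minimum Z = -60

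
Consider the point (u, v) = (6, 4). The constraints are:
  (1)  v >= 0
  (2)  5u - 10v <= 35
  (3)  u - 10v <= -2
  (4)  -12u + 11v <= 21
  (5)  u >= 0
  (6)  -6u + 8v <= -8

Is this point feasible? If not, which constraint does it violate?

Constraint (6): -6u + 8v = -4, which is not ≤ -8. All other constraints are satisfied.

not feasible — violates (6)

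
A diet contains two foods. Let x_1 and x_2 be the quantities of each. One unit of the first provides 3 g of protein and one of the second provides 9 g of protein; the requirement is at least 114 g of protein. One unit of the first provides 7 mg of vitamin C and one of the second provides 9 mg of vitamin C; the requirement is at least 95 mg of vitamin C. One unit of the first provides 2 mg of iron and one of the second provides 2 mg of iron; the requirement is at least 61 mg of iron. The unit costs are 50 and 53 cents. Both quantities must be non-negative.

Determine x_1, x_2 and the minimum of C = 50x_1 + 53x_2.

Vertices and C = 50x_1 + 53x_2:
  (0, 61/2) → C = 3233/2
  (38, 0) → C = 1900
  (107/4, 15/4) → C = 6145/4
The feasible region is unbounded (it extends along (0, 1), (1, 0)), but C strictly increases along every unbounded feasible direction, so there is no improving ray and the minimum is attained at a vertex.

The optimum lies where 3x_1 + 9x_2 = 114 and 2x_1 + 2x_2 = 61.
Solving simultaneously gives x_1 = 107/4, x_2 = 15/4.

x_1 = 107/4, x_2 = 15/4, minimum C = 6145/4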